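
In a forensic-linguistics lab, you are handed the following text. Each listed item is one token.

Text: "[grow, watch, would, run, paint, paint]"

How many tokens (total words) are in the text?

Tokens: grow, watch, would, run, paint, paint
N = 6

6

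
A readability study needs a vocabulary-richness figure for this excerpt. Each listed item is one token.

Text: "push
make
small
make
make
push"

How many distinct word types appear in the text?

Distinct types: {make, push, small}
V = 3

3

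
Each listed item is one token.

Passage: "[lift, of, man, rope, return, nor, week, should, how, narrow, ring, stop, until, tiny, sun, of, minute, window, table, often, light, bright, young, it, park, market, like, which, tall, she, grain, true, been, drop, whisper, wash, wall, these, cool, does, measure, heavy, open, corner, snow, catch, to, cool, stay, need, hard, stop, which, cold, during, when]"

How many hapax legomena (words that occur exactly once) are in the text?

48

Frequencies: of:2, stop:2, which:2, cool:2, lift:1, man:1, rope:1, return:1, nor:1, week:1, should:1, how:1, narrow:1, ring:1, until:1, tiny:1, sun:1, minute:1, window:1, table:1, … (32 more, each freq 1)
Hapax (freq=1): been, bright, catch, cold, corner, does, drop, during, grain, hard, heavy, how, it, lift, light, like, man, market, measure, minute, narrow, need, nor, often, open, park, return, ring, rope, she, should, snow, stay, sun, table, tall, these, tiny, to, true, until, wall, wash, week, when, whisper, window, young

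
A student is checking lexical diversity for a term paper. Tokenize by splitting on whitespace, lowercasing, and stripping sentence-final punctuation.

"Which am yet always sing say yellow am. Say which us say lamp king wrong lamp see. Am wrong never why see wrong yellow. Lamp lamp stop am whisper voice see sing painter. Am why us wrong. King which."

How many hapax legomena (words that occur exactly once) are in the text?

7

Frequencies: am:5, lamp:4, wrong:4, which:3, say:3, see:3, sing:2, yellow:2, us:2, king:2, why:2, yet:1, always:1, never:1, stop:1, whisper:1, voice:1, painter:1
Hapax (freq=1): always, never, painter, stop, voice, whisper, yet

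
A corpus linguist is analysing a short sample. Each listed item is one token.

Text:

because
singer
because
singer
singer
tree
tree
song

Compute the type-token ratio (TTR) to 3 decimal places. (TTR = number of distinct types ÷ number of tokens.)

N = 8 tokens, V = 4 types.
TTR = V / N = 4 / 8 = 0.500

0.500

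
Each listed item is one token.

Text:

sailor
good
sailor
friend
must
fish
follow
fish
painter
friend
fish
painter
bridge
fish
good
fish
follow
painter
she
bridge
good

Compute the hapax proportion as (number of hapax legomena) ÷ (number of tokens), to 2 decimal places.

0.10

Frequencies: fish:5, good:3, painter:3, sailor:2, friend:2, follow:2, bridge:2, must:1, she:1
Hapax count = 2; token count = 21.
Ratio = 2 / 21 = 0.10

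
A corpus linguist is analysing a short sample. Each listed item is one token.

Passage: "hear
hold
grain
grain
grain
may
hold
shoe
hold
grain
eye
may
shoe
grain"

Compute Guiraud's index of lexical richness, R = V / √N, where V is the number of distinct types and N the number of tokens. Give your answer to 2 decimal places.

N = 14, V = 6.
√N = 3.741657
R = 6 / 3.741657 = 1.60

1.60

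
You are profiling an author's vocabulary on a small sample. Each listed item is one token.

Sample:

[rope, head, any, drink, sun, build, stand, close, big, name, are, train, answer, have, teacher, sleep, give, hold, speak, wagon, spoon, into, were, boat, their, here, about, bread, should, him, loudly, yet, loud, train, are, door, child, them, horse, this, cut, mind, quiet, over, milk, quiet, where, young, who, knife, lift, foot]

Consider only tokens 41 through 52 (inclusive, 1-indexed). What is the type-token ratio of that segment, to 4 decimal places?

Segment tokens 41–52: cut, mind, quiet, over, milk, quiet, where, young, who, knife, lift, foot
Segment N = 12, segment V = 11.
TTR = 11 / 12 = 0.9167

0.9167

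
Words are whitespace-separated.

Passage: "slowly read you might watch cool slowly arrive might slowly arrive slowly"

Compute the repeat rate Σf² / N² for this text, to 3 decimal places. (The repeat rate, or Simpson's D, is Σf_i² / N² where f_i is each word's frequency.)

Frequencies: slowly:4, might:2, arrive:2, read:1, you:1, watch:1, cool:1
Σf² = 28; N² = 144
Repeat rate = 28 / 144 = 0.194

0.194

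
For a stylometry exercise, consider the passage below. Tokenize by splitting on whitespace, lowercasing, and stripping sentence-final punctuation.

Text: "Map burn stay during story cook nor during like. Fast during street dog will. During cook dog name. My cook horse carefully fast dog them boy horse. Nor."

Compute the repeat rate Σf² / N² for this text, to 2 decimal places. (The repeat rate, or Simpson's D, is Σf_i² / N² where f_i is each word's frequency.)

Frequencies: during:4, cook:3, dog:3, nor:2, fast:2, horse:2, map:1, burn:1, stay:1, story:1, like:1, street:1, will:1, name:1, my:1, carefully:1, them:1, boy:1
Σf² = 58; N² = 784
Repeat rate = 58 / 784 = 0.07

0.07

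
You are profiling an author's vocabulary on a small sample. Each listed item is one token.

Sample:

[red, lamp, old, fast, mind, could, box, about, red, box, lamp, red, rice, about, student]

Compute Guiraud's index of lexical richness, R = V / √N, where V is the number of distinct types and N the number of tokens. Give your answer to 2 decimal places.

2.58

N = 15, V = 10.
√N = 3.872983
R = 10 / 3.872983 = 2.58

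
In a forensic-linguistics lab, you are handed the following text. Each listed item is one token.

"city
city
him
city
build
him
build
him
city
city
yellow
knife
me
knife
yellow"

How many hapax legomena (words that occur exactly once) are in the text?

1

Frequencies: city:5, him:3, build:2, yellow:2, knife:2, me:1
Hapax (freq=1): me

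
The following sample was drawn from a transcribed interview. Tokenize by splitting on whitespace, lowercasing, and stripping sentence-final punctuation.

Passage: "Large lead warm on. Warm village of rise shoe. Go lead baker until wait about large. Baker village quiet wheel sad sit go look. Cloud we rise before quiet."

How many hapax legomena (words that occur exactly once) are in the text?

13

Frequencies: large:2, lead:2, warm:2, village:2, rise:2, go:2, baker:2, quiet:2, on:1, of:1, shoe:1, until:1, wait:1, about:1, wheel:1, sad:1, sit:1, look:1, cloud:1, we:1, … (1 more, each freq 1)
Hapax (freq=1): about, before, cloud, look, of, on, sad, shoe, sit, until, wait, we, wheel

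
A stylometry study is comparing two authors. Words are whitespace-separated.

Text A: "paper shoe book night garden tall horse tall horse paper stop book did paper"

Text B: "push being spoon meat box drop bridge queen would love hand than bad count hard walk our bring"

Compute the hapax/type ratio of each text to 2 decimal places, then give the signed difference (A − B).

-0.44

A: hapax=5, V=9, ratio=0.56
B: hapax=18, V=18, ratio=1.00
Difference = 0.56 − 1.00 = -0.44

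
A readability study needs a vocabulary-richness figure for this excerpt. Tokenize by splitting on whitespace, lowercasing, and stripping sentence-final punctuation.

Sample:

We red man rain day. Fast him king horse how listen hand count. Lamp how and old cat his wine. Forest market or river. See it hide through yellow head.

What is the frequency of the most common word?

Frequencies: how:2, we:1, red:1, man:1, rain:1, day:1, fast:1, him:1, king:1, horse:1, listen:1, hand:1, count:1, lamp:1, and:1, old:1, cat:1, his:1, wine:1, forest:1, … (9 more, each freq 1)
Most common: 'how' with frequency 2.

2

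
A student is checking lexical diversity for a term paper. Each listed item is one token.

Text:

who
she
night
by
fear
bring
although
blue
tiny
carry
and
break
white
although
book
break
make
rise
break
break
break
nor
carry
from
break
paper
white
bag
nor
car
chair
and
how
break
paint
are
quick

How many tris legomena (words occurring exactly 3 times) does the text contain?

0

Frequencies: break:7, although:2, carry:2, and:2, white:2, nor:2, who:1, she:1, night:1, by:1, fear:1, bring:1, blue:1, tiny:1, book:1, make:1, rise:1, from:1, paper:1, bag:1, … (6 more, each freq 1)
Words with frequency 3: (none)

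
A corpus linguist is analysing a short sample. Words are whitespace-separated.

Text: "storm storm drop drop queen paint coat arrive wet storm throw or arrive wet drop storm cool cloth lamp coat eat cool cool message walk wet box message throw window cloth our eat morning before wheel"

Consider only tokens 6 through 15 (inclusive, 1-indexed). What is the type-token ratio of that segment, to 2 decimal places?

Segment tokens 6–15: paint, coat, arrive, wet, storm, throw, or, arrive, wet, drop
Segment N = 10, segment V = 8.
TTR = 8 / 10 = 0.80

0.80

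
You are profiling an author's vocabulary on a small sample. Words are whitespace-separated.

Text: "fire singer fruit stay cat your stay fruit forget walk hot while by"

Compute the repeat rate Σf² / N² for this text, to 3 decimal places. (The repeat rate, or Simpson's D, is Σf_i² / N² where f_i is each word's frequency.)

Frequencies: fruit:2, stay:2, fire:1, singer:1, cat:1, your:1, forget:1, walk:1, hot:1, while:1, by:1
Σf² = 17; N² = 169
Repeat rate = 17 / 169 = 0.101

0.101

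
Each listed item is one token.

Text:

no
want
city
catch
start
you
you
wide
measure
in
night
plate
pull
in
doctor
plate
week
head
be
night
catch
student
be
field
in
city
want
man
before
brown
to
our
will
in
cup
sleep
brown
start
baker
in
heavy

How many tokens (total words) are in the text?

Tokens: no, want, city, catch, start, you, you, wide, measure, in, night, plate, pull, in, doctor, plate, week, head, be, night, catch, student, be, field, in, city, want, man, before, brown, to, our, will, in, cup, sleep, brown, start, baker, in, heavy
N = 41

41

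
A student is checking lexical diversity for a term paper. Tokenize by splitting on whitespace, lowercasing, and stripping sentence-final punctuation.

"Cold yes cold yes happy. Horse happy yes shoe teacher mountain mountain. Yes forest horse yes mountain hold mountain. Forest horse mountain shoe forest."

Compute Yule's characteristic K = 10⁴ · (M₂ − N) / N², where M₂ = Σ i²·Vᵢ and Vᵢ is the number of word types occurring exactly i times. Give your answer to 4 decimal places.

1006.9444

Frequencies: yes:5, mountain:5, horse:3, forest:3, cold:2, happy:2, shoe:2, teacher:1, hold:1
N = 24. Frequency spectrum: V_1=2, V_2=3, V_3=2, V_5=2
M₂ = 1²·2 + 2²·3 + 3²·2 + 5²·2 = 82
K = 10000 × (82 − 24) / 24² = 1006.9444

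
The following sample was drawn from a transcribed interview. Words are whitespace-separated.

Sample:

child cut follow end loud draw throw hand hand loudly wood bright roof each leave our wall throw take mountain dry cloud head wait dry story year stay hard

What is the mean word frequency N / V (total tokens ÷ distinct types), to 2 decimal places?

1.12

N = 29 tokens, V = 26 types.
Mean frequency = N / V = 29 / 26 = 1.12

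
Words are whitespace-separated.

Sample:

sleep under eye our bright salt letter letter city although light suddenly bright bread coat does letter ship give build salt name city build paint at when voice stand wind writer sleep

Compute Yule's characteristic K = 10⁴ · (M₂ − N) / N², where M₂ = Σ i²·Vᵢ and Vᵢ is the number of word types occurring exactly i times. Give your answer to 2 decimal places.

Frequencies: letter:3, sleep:2, bright:2, salt:2, city:2, build:2, under:1, eye:1, our:1, although:1, light:1, suddenly:1, bread:1, coat:1, does:1, ship:1, give:1, name:1, paint:1, at:1, … (5 more, each freq 1)
N = 32. Frequency spectrum: V_1=19, V_2=5, V_3=1
M₂ = 1²·19 + 2²·5 + 3²·1 = 48
K = 10000 × (48 − 32) / 32² = 156.25

156.25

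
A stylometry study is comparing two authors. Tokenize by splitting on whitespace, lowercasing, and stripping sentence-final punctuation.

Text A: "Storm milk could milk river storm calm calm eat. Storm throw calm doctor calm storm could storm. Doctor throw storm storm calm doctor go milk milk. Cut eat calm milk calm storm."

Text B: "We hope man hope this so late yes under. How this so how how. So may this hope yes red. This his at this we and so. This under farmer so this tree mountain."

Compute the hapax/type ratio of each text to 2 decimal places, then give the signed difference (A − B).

-0.29

A: hapax=3, V=10, ratio=0.30
B: hapax=10, V=17, ratio=0.59
Difference = 0.30 − 0.59 = -0.29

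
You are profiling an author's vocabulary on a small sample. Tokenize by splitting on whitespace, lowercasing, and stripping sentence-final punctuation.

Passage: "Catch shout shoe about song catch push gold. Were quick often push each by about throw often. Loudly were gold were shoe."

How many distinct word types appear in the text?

Distinct types: {about, by, catch, each, gold, loudly, often, push, quick, shoe, shout, song, throw, were}
V = 14

14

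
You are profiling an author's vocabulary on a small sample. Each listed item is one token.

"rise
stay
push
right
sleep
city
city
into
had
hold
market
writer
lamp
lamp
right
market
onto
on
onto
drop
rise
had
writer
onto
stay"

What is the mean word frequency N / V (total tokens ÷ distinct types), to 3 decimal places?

1.667

N = 25 tokens, V = 15 types.
Mean frequency = N / V = 25 / 15 = 1.667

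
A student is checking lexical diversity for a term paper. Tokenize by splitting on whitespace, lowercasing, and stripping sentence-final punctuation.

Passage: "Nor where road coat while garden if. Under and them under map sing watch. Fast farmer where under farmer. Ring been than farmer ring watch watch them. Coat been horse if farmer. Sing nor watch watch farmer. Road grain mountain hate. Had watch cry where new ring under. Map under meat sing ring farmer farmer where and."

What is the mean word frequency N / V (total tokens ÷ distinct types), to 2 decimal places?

N = 57 tokens, V = 26 types.
Mean frequency = N / V = 57 / 26 = 2.19

2.19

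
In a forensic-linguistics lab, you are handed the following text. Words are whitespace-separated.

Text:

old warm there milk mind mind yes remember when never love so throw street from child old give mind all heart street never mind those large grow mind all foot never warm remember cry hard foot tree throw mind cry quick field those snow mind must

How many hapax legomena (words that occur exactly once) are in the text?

Frequencies: mind:7, never:3, old:2, warm:2, remember:2, throw:2, street:2, all:2, those:2, foot:2, cry:2, there:1, milk:1, yes:1, when:1, love:1, so:1, from:1, child:1, give:1, … (9 more, each freq 1)
Hapax (freq=1): child, field, from, give, grow, hard, heart, large, love, milk, must, quick, snow, so, there, tree, when, yes

18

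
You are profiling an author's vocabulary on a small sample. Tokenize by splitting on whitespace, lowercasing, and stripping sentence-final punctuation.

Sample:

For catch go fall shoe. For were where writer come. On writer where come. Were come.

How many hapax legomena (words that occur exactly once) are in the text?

Frequencies: come:3, for:2, were:2, where:2, writer:2, catch:1, go:1, fall:1, shoe:1, on:1
Hapax (freq=1): catch, fall, go, on, shoe

5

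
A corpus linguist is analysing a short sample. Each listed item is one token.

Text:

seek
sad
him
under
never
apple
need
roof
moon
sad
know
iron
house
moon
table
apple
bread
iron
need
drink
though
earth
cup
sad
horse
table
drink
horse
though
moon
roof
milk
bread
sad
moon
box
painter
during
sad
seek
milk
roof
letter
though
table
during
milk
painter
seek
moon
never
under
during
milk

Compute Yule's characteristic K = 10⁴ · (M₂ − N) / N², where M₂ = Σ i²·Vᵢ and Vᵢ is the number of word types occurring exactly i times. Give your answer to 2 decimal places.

342.94

Frequencies: sad:5, moon:5, milk:4, seek:3, roof:3, table:3, though:3, during:3, under:2, never:2, apple:2, need:2, iron:2, bread:2, drink:2, horse:2, painter:2, him:1, know:1, house:1, … (4 more, each freq 1)
N = 54. Frequency spectrum: V_1=7, V_2=9, V_3=5, V_4=1, V_5=2
M₂ = 1²·7 + 2²·9 + 3²·5 + 4²·1 + 5²·2 = 154
K = 10000 × (154 − 54) / 54² = 342.94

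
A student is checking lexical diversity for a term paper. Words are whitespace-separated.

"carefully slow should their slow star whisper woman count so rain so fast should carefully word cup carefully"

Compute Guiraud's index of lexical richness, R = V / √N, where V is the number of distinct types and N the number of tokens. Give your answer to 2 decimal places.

3.06

N = 18, V = 13.
√N = 4.242641
R = 13 / 4.242641 = 3.06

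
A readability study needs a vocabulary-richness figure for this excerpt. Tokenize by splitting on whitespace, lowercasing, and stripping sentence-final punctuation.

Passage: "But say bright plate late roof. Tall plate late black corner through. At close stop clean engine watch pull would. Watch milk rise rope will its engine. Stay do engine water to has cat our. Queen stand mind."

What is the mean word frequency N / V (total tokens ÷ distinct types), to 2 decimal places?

N = 38 tokens, V = 33 types.
Mean frequency = N / V = 38 / 33 = 1.15

1.15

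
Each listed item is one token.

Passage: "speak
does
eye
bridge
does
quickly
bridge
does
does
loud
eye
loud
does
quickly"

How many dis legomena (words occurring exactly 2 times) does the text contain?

4

Frequencies: does:5, eye:2, bridge:2, quickly:2, loud:2, speak:1
Words with frequency 2: bridge, eye, loud, quickly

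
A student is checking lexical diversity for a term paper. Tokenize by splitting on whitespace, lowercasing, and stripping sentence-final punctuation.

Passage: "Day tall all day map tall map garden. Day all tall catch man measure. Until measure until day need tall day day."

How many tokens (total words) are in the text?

Tokens: day, tall, all, day, map, tall, map, garden, day, all, tall, catch, man, measure, until, measure, until, day, need, tall, day, day
N = 22

22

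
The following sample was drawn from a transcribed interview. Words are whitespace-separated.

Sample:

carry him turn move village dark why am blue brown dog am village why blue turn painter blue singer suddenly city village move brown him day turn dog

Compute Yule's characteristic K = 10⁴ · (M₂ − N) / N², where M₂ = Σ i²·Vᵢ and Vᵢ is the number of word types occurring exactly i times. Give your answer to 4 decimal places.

382.6531

Frequencies: turn:3, village:3, blue:3, him:2, move:2, why:2, am:2, brown:2, dog:2, carry:1, dark:1, painter:1, singer:1, suddenly:1, city:1, day:1
N = 28. Frequency spectrum: V_1=7, V_2=6, V_3=3
M₂ = 1²·7 + 2²·6 + 3²·3 = 58
K = 10000 × (58 − 28) / 28² = 382.6531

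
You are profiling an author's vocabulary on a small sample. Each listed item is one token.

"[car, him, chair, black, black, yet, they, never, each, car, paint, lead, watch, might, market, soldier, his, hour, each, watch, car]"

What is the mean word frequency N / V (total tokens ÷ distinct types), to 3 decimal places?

1.313

N = 21 tokens, V = 16 types.
Mean frequency = N / V = 21 / 16 = 1.313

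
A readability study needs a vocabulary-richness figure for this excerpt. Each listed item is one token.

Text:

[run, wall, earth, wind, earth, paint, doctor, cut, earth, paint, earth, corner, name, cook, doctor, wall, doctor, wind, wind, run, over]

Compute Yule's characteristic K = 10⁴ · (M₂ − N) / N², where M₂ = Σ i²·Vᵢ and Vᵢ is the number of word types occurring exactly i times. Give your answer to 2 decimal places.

680.27

Frequencies: earth:4, wind:3, doctor:3, run:2, wall:2, paint:2, cut:1, corner:1, name:1, cook:1, over:1
N = 21. Frequency spectrum: V_1=5, V_2=3, V_3=2, V_4=1
M₂ = 1²·5 + 2²·3 + 3²·2 + 4²·1 = 51
K = 10000 × (51 − 21) / 21² = 680.27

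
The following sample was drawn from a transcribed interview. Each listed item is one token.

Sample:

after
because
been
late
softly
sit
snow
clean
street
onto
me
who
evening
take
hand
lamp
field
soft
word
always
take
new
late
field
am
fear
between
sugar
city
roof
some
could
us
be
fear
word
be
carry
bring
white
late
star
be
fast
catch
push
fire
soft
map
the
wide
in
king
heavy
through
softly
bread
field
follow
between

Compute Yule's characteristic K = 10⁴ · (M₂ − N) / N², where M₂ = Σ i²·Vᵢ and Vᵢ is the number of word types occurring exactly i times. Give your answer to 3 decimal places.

83.333

Frequencies: late:3, field:3, be:3, softly:2, take:2, soft:2, word:2, fear:2, between:2, after:1, because:1, been:1, sit:1, snow:1, clean:1, street:1, onto:1, me:1, who:1, evening:1, … (28 more, each freq 1)
N = 60. Frequency spectrum: V_1=39, V_2=6, V_3=3
M₂ = 1²·39 + 2²·6 + 3²·3 = 90
K = 10000 × (90 − 60) / 60² = 83.333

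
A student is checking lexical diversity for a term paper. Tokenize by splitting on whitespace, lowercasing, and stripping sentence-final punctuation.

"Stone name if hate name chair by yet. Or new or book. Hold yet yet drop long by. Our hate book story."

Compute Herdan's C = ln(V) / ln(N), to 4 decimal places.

N = 22, V = 15.
ln(V) = 2.708050, ln(N) = 3.091042
C = 2.708050 / 3.091042 = 0.8761

0.8761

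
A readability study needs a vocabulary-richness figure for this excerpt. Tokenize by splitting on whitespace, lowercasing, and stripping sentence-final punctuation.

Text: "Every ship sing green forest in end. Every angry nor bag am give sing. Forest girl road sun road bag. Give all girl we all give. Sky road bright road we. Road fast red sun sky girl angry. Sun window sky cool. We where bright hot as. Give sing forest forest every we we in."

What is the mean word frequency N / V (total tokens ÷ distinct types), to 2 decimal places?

2.12

N = 55 tokens, V = 26 types.
Mean frequency = N / V = 55 / 26 = 2.12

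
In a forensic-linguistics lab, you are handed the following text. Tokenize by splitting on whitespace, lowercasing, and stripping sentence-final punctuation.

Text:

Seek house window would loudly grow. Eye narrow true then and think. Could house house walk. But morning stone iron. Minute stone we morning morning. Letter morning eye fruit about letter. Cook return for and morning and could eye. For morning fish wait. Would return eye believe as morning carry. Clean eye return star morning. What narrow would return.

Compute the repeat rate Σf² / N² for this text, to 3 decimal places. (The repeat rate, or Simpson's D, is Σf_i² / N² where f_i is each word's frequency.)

Frequencies: morning:8, eye:5, return:4, house:3, would:3, and:3, narrow:2, could:2, stone:2, letter:2, for:2, seek:1, window:1, loudly:1, grow:1, true:1, then:1, think:1, walk:1, but:1, … (14 more, each freq 1)
Σf² = 175; N² = 3481
Repeat rate = 175 / 3481 = 0.050

0.050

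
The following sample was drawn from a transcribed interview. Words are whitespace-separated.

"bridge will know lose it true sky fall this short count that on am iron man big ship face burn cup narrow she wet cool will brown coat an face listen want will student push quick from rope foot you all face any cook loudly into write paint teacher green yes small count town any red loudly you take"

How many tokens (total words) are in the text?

59

Tokens: bridge, will, know, lose, it, true, sky, fall, this, short, count, that, on, am, iron, man, big, ship, face, burn, cup, narrow, she, wet, cool, will, brown, coat, an, face, listen, want, will, student, push, quick, from, rope, foot, you, all, face, any, cook, loudly, into, write, paint, teacher, green, yes, small, count, town, any, red, loudly, you, take
N = 59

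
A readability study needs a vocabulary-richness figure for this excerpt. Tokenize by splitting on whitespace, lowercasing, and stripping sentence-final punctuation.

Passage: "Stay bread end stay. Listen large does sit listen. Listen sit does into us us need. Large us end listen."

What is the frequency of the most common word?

4

Frequencies: listen:4, us:3, stay:2, end:2, large:2, does:2, sit:2, bread:1, into:1, need:1
Most common: 'listen' with frequency 4.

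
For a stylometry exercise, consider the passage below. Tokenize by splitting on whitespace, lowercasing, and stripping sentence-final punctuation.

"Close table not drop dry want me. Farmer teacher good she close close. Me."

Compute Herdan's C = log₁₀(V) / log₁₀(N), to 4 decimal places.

N = 14, V = 11.
log₁₀(V) = 1.041393, log₁₀(N) = 1.146128
C = 1.041393 / 1.146128 = 0.9086

0.9086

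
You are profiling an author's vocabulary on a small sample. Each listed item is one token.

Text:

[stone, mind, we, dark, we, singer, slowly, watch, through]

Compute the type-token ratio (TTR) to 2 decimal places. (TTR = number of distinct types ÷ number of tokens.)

N = 9 tokens, V = 8 types.
TTR = V / N = 8 / 9 = 0.89

0.89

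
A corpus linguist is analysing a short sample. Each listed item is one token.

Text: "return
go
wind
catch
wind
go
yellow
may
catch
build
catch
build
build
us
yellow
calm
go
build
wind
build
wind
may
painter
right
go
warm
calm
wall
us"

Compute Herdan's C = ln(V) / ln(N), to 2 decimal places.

0.76

N = 29, V = 13.
ln(V) = 2.564949, ln(N) = 3.367296
C = 2.564949 / 3.367296 = 0.76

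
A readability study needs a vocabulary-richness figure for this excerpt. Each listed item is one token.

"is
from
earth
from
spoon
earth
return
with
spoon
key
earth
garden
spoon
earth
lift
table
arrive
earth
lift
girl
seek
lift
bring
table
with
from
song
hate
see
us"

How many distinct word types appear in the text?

18

Distinct types: {arrive, bring, earth, from, garden, girl, hate, is, key, lift, return, see, seek, song, spoon, table, us, with}
V = 18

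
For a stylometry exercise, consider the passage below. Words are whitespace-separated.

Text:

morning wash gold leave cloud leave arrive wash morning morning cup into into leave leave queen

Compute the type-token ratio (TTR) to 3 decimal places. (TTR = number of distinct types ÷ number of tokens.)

N = 16 tokens, V = 9 types.
TTR = V / N = 9 / 16 = 0.563

0.563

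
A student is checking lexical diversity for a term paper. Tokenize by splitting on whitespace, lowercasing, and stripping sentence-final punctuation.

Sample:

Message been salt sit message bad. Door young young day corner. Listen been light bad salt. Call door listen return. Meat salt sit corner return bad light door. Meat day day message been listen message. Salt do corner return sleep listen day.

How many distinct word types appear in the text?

16

Distinct types: {bad, been, call, corner, day, do, door, light, listen, meat, message, return, salt, sit, sleep, young}
V = 16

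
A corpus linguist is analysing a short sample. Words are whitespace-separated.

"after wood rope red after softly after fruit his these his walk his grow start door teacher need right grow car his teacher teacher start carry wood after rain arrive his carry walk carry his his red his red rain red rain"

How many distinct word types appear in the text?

19

Distinct types: {after, arrive, car, carry, door, fruit, grow, his, need, rain, red, right, rope, softly, start, teacher, these, walk, wood}
V = 19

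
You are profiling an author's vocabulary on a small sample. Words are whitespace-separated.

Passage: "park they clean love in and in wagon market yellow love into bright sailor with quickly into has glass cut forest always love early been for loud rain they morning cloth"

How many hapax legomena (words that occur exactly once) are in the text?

22

Frequencies: love:3, they:2, in:2, into:2, park:1, clean:1, and:1, wagon:1, market:1, yellow:1, bright:1, sailor:1, with:1, quickly:1, has:1, glass:1, cut:1, forest:1, always:1, early:1, … (6 more, each freq 1)
Hapax (freq=1): always, and, been, bright, clean, cloth, cut, early, for, forest, glass, has, loud, market, morning, park, quickly, rain, sailor, wagon, with, yellow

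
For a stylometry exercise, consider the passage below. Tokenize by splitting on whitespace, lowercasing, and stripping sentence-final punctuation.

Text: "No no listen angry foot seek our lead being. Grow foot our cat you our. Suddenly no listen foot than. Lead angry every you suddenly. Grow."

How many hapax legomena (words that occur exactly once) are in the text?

5

Frequencies: no:3, foot:3, our:3, listen:2, angry:2, lead:2, grow:2, you:2, suddenly:2, seek:1, being:1, cat:1, than:1, every:1
Hapax (freq=1): being, cat, every, seek, than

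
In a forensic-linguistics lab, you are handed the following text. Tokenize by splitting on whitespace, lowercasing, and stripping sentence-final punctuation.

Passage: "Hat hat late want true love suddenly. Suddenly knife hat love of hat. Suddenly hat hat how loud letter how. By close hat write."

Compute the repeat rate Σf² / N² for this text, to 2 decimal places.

0.13

Frequencies: hat:7, suddenly:3, love:2, how:2, late:1, want:1, true:1, knife:1, of:1, loud:1, letter:1, by:1, close:1, write:1
Σf² = 76; N² = 576
Repeat rate = 76 / 576 = 0.13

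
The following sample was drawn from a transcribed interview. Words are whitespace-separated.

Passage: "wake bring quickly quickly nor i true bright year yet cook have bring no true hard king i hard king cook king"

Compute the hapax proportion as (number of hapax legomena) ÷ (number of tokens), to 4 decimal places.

0.3182

Frequencies: king:3, bring:2, quickly:2, i:2, true:2, cook:2, hard:2, wake:1, nor:1, bright:1, year:1, yet:1, have:1, no:1
Hapax count = 7; token count = 22.
Ratio = 7 / 22 = 0.3182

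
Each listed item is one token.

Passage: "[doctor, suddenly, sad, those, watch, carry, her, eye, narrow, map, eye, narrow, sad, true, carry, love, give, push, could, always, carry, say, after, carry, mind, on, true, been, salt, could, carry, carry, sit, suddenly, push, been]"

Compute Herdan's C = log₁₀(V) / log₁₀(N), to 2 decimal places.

0.87

N = 36, V = 23.
log₁₀(V) = 1.361728, log₁₀(N) = 1.556303
C = 1.361728 / 1.556303 = 0.87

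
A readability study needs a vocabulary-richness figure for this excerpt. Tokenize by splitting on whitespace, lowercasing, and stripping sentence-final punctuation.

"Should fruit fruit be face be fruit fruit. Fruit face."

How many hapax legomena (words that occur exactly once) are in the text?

1

Frequencies: fruit:5, be:2, face:2, should:1
Hapax (freq=1): should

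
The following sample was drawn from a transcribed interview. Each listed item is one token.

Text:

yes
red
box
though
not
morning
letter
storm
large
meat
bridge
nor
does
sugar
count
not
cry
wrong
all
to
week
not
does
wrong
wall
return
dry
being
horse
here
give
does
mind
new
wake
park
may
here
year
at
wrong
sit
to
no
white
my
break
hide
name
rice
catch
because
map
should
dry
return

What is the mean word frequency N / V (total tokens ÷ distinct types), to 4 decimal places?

1.2174

N = 56 tokens, V = 46 types.
Mean frequency = N / V = 56 / 46 = 1.2174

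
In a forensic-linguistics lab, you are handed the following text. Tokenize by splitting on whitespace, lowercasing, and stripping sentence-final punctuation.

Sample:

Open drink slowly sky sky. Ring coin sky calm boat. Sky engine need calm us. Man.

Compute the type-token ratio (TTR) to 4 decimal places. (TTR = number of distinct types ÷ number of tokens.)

0.7500

N = 16 tokens, V = 12 types.
TTR = V / N = 12 / 16 = 0.7500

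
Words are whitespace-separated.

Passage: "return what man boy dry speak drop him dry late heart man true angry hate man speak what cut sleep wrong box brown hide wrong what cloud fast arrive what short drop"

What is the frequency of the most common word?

4

Frequencies: what:4, man:3, dry:2, speak:2, drop:2, wrong:2, return:1, boy:1, him:1, late:1, heart:1, true:1, angry:1, hate:1, cut:1, sleep:1, box:1, brown:1, hide:1, cloud:1, … (3 more, each freq 1)
Most common: 'what' with frequency 4.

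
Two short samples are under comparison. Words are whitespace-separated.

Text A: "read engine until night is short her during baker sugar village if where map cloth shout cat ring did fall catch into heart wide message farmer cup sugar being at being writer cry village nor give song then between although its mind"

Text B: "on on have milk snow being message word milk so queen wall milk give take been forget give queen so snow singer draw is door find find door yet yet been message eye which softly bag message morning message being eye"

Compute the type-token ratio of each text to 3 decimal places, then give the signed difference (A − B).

0.319

TTR(A) = 39/42 = 0.929
TTR(B) = 25/41 = 0.610
Difference = 0.929 − 0.610 = 0.319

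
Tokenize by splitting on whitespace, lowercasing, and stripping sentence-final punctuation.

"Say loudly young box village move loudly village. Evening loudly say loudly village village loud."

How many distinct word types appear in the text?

8

Distinct types: {box, evening, loud, loudly, move, say, village, young}
V = 8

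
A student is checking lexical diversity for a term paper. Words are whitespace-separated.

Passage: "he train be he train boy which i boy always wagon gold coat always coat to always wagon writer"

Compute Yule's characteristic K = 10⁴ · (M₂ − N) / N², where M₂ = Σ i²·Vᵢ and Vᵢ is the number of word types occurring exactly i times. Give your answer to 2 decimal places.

443.21

Frequencies: always:3, he:2, train:2, boy:2, wagon:2, coat:2, be:1, which:1, i:1, gold:1, to:1, writer:1
N = 19. Frequency spectrum: V_1=6, V_2=5, V_3=1
M₂ = 1²·6 + 2²·5 + 3²·1 = 35
K = 10000 × (35 − 19) / 19² = 443.21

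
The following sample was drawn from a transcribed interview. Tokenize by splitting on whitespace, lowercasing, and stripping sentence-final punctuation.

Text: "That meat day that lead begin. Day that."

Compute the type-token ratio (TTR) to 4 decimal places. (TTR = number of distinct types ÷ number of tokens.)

0.6250

N = 8 tokens, V = 5 types.
TTR = V / N = 5 / 8 = 0.6250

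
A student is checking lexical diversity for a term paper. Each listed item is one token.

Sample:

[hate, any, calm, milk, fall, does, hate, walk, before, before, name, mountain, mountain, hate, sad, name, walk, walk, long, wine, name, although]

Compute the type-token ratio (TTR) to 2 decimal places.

0.64

N = 22 tokens, V = 14 types.
TTR = V / N = 14 / 22 = 0.64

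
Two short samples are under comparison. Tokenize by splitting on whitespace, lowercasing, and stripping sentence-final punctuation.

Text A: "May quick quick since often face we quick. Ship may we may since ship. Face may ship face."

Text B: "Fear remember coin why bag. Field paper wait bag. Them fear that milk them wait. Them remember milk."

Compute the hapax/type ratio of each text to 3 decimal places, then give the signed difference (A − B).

-0.312

A: hapax=1, V=7, ratio=0.143
B: hapax=5, V=11, ratio=0.455
Difference = 0.143 − 0.455 = -0.312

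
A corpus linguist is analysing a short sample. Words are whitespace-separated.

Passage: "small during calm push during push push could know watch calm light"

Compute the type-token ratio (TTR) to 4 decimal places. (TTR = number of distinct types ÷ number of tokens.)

N = 12 tokens, V = 8 types.
TTR = V / N = 8 / 12 = 0.6667

0.6667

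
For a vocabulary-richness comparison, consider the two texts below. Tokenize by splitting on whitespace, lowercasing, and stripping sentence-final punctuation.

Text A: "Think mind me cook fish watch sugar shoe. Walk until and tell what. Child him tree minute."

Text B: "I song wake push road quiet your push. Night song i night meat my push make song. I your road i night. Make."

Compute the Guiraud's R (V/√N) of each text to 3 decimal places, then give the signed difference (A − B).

1.829

A: V=17, N=17, R=4.123
B: V=11, N=23, R=2.294
Difference = 4.123 − 2.294 = 1.829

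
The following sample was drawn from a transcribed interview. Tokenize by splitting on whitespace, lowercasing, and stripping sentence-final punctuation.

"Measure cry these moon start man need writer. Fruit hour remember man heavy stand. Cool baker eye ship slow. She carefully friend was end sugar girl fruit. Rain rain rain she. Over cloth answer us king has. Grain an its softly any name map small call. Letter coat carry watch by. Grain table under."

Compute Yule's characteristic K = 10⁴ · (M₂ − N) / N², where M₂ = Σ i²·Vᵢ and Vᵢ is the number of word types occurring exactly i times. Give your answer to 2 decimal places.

Frequencies: rain:3, man:2, fruit:2, she:2, grain:2, measure:1, cry:1, these:1, moon:1, start:1, need:1, writer:1, hour:1, remember:1, heavy:1, stand:1, cool:1, baker:1, eye:1, ship:1, … (28 more, each freq 1)
N = 54. Frequency spectrum: V_1=43, V_2=4, V_3=1
M₂ = 1²·43 + 2²·4 + 3²·1 = 68
K = 10000 × (68 − 54) / 54² = 48.01

48.01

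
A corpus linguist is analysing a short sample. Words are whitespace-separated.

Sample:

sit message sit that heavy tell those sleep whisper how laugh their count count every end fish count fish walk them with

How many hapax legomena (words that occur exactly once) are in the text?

15

Frequencies: count:3, sit:2, fish:2, message:1, that:1, heavy:1, tell:1, those:1, sleep:1, whisper:1, how:1, laugh:1, their:1, every:1, end:1, walk:1, them:1, with:1
Hapax (freq=1): end, every, heavy, how, laugh, message, sleep, tell, that, their, them, those, walk, whisper, with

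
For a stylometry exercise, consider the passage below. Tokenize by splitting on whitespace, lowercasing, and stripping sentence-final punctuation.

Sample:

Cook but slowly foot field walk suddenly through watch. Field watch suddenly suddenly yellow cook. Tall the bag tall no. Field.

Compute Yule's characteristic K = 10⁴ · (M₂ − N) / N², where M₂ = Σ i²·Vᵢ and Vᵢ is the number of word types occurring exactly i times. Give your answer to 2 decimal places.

408.16

Frequencies: field:3, suddenly:3, cook:2, watch:2, tall:2, but:1, slowly:1, foot:1, walk:1, through:1, yellow:1, the:1, bag:1, no:1
N = 21. Frequency spectrum: V_1=9, V_2=3, V_3=2
M₂ = 1²·9 + 2²·3 + 3²·2 = 39
K = 10000 × (39 − 21) / 21² = 408.16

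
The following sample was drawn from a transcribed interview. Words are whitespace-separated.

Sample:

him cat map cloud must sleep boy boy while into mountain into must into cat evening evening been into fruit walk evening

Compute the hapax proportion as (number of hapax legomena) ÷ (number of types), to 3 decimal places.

Frequencies: into:4, evening:3, cat:2, must:2, boy:2, him:1, map:1, cloud:1, sleep:1, while:1, mountain:1, been:1, fruit:1, walk:1
Hapax count = 9; type count = 14.
Ratio = 9 / 14 = 0.643

0.643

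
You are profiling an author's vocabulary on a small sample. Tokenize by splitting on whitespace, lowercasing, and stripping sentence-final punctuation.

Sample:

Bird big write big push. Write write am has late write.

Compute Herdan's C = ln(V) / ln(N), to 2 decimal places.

N = 11, V = 7.
ln(V) = 1.945910, ln(N) = 2.397895
C = 1.945910 / 2.397895 = 0.81

0.81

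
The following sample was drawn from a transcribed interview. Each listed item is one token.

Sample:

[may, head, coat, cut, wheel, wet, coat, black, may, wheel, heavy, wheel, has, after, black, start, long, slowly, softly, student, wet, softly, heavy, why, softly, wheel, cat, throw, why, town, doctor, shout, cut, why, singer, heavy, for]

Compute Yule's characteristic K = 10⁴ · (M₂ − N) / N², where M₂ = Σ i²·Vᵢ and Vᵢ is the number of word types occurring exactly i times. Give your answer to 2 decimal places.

Frequencies: wheel:4, heavy:3, softly:3, why:3, may:2, coat:2, cut:2, wet:2, black:2, head:1, has:1, after:1, start:1, long:1, slowly:1, student:1, cat:1, throw:1, town:1, doctor:1, … (3 more, each freq 1)
N = 37. Frequency spectrum: V_1=14, V_2=5, V_3=3, V_4=1
M₂ = 1²·14 + 2²·5 + 3²·3 + 4²·1 = 77
K = 10000 × (77 − 37) / 37² = 292.18

292.18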